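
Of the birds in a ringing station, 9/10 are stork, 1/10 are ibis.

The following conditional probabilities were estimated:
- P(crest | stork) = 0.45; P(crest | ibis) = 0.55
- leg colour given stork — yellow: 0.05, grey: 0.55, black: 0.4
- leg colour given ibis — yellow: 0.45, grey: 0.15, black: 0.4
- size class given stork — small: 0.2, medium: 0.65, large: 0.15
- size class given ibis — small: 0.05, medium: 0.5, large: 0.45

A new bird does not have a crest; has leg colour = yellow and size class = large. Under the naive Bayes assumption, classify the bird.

stork: 0.9 × (1−0.45) × 0.05 × 0.15 = 0.0037125
ibis: 0.1 × (1−0.55) × 0.45 × 0.45 = 0.0091125
Highest score → ibis.

ibis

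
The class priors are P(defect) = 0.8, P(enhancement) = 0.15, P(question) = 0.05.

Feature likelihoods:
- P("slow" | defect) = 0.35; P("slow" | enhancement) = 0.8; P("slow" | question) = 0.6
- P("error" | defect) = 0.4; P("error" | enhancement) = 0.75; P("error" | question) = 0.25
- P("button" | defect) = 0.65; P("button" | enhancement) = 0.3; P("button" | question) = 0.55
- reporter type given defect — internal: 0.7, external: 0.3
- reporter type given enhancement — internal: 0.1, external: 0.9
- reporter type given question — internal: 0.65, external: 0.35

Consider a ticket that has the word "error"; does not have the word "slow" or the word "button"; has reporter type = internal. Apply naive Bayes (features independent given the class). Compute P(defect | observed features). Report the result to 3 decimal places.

0.944

defect: 0.8 × (1−0.35) × 0.4 × (1−0.65) × 0.7 = 0.05096
enhancement: 0.15 × (1−0.8) × 0.75 × (1−0.3) × 0.1 = 0.001575
question: 0.05 × (1−0.6) × 0.25 × (1−0.55) × 0.65 = 0.0014625
P(defect | x) = 0.05096 / 0.0539975 ≈ 0.944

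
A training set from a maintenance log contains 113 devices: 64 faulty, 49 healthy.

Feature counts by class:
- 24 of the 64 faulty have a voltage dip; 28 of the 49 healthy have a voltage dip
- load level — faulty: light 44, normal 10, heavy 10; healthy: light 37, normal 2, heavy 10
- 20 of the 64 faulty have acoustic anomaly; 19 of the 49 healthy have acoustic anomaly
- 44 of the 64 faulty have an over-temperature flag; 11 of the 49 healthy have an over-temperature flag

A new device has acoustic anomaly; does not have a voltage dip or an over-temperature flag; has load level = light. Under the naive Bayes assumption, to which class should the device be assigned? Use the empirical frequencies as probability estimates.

healthy

faulty: (64/113) × (40/64) × (44/64) × (20/64) × (20/64) ≈ 0.0237659
healthy: (49/113) × (21/49) × (37/49) × (19/49) × (38/49) ≈ 0.042198
Highest score → healthy.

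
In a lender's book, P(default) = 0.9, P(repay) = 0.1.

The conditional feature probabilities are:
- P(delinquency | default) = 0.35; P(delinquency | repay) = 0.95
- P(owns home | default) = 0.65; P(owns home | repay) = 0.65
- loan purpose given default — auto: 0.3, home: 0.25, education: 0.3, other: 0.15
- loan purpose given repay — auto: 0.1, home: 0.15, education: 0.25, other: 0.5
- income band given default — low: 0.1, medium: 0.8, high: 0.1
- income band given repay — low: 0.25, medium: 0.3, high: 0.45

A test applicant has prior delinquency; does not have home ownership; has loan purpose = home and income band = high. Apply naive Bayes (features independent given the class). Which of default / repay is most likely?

default

default: 0.9 × 0.35 × (1−0.65) × 0.25 × 0.1 = 0.00275625
repay: 0.1 × 0.95 × (1−0.65) × 0.15 × 0.45 = 0.002244375
Highest score → default.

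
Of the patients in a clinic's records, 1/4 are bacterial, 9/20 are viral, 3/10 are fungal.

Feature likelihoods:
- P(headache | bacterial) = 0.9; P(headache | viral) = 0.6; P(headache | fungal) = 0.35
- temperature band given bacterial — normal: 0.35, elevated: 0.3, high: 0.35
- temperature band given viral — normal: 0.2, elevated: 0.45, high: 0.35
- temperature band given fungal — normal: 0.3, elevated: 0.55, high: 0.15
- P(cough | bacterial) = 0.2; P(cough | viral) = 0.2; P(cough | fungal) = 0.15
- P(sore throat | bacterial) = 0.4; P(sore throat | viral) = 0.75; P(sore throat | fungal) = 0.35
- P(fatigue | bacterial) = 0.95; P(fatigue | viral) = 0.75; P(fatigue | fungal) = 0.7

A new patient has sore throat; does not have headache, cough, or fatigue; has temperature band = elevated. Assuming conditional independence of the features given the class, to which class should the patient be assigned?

viral

bacterial: 0.25 × (1−0.9) × 0.3 × (1−0.2) × 0.4 × (1−0.95) = 0.00012
viral: 0.45 × (1−0.6) × 0.45 × (1−0.2) × 0.75 × (1−0.75) = 0.01215
fungal: 0.3 × (1−0.35) × 0.55 × (1−0.15) × 0.35 × (1−0.7) = 0.0095720625
Highest score → viral.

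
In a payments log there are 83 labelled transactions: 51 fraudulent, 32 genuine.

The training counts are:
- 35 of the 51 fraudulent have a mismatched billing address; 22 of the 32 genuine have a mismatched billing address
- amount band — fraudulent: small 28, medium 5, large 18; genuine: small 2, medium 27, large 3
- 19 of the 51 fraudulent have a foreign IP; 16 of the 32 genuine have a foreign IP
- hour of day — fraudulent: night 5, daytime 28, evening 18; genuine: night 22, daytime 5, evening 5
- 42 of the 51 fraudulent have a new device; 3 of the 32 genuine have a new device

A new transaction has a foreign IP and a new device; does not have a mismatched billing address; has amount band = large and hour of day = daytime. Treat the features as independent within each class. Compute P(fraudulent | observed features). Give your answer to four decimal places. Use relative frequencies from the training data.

fraudulent: (51/83) × (16/51) × (18/51) × (19/51) × (28/51) × (42/51) ≈ 0.0114603
genuine: (32/83) × (10/32) × (3/32) × (16/32) × (5/32) × (3/32) ≈ 0.0000827284
P(fraudulent | x) = 0.0114603 / 0.0115430284 ≈ 0.9928

0.9928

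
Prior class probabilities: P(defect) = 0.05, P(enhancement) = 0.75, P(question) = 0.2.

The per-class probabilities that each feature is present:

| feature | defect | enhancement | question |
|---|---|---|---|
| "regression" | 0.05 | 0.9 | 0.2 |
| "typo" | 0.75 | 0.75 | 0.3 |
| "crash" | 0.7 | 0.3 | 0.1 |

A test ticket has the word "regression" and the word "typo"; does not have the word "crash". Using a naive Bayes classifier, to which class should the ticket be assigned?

defect: 0.05 × 0.05 × 0.75 × (1−0.7) = 0.0005625
enhancement: 0.75 × 0.9 × 0.75 × (1−0.3) = 0.354375
question: 0.2 × 0.2 × 0.3 × (1−0.1) = 0.0108
Highest score → enhancement.

enhancement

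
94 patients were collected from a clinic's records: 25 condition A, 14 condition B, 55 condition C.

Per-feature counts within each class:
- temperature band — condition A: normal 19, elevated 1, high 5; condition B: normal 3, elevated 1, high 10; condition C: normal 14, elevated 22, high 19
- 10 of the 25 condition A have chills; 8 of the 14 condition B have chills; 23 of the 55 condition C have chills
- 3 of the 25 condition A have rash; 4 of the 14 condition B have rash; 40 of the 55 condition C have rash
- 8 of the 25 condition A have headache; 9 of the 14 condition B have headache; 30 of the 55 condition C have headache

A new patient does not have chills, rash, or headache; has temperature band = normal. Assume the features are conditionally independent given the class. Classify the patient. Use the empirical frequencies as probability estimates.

condition A

condition A: (25/94) × (19/25) × (15/25) × (22/25) × (17/25) ≈ 0.0725719
condition B: (14/94) × (3/14) × (6/14) × (10/14) × (5/14) ≈ 0.00348924
condition C: (55/94) × (14/55) × (32/55) × (15/55) × (25/55) ≈ 0.0107422
Highest score → condition A.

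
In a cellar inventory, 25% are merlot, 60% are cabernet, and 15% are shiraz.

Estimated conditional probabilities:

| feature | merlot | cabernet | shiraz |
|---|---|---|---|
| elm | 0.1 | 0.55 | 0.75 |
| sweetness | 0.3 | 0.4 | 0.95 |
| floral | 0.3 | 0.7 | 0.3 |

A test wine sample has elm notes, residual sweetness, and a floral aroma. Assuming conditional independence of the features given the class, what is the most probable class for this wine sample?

cabernet

merlot: 0.25 × 0.1 × 0.3 × 0.3 = 0.00225
cabernet: 0.6 × 0.55 × 0.4 × 0.7 = 0.0924
shiraz: 0.15 × 0.75 × 0.95 × 0.3 = 0.0320625
Highest score → cabernet.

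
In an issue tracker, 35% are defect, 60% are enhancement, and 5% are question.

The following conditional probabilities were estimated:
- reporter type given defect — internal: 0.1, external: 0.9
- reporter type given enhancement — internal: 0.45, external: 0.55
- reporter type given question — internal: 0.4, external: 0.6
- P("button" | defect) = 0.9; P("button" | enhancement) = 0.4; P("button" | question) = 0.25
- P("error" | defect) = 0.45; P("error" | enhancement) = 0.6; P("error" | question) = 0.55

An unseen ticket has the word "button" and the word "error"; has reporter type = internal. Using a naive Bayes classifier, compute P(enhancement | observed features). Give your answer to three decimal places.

0.793

defect: 0.35 × 0.1 × 0.9 × 0.45 = 0.014175
enhancement: 0.6 × 0.45 × 0.4 × 0.6 = 0.0648
question: 0.05 × 0.4 × 0.25 × 0.55 = 0.00275
P(enhancement | x) = 0.0648 / 0.081725 ≈ 0.793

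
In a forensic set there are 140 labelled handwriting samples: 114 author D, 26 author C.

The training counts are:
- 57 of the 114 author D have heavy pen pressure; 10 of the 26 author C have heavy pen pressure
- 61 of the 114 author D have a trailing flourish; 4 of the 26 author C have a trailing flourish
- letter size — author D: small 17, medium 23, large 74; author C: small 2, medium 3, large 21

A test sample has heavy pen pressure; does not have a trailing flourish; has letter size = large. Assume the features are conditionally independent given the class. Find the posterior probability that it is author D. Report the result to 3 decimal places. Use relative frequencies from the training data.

0.716

author D: (114/140) × (57/114) × (53/114) × (74/114) ≈ 0.12287
author C: (26/140) × (10/26) × (22/26) × (21/26) ≈ 0.0488166
P(author D | x) = 0.12287 / 0.1716866 ≈ 0.716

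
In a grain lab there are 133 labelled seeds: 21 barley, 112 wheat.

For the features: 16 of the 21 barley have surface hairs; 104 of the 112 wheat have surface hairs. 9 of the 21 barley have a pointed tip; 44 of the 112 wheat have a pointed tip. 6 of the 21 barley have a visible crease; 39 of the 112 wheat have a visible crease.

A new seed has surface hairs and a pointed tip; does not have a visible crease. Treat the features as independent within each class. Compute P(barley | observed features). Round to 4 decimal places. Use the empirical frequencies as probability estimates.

0.1554

barley: (21/133) × (16/21) × (9/21) × (15/21) ≈ 0.0368268
wheat: (112/133) × (104/112) × (44/112) × (73/112) ≈ 0.200226
P(barley | x) = 0.0368268 / 0.2370528 ≈ 0.1554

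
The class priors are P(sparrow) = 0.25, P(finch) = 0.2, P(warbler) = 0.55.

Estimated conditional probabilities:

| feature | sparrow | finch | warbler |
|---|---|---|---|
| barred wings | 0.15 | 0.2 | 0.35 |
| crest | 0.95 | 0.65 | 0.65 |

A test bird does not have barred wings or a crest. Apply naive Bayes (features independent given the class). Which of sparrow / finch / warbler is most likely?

sparrow: 0.25 × (1−0.15) × (1−0.95) = 0.010625
finch: 0.2 × (1−0.2) × (1−0.65) = 0.056
warbler: 0.55 × (1−0.35) × (1−0.65) = 0.125125
Highest score → warbler.

warbler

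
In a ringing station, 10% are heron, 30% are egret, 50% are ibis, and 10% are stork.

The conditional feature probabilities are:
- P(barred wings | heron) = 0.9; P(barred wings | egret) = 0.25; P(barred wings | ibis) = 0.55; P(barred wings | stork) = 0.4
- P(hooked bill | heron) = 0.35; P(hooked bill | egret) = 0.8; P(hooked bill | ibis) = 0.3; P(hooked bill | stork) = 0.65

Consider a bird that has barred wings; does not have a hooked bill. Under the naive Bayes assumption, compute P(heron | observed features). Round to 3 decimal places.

heron: 0.1 × 0.9 × (1−0.35) = 0.0585
egret: 0.3 × 0.25 × (1−0.8) = 0.015
ibis: 0.5 × 0.55 × (1−0.3) = 0.1925
stork: 0.1 × 0.4 × (1−0.65) = 0.014
P(heron | x) = 0.0585 / 0.28 ≈ 0.209

0.209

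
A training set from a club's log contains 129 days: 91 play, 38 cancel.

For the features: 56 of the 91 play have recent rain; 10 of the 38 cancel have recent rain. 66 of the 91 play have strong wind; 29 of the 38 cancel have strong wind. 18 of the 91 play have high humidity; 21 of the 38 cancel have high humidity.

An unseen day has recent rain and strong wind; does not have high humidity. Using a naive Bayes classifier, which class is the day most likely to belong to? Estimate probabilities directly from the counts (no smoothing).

play

play: (91/129) × (56/91) × (66/91) × (73/91) ≈ 0.25257
cancel: (38/129) × (10/38) × (29/38) × (17/38) ≈ 0.0264661
Highest score → play.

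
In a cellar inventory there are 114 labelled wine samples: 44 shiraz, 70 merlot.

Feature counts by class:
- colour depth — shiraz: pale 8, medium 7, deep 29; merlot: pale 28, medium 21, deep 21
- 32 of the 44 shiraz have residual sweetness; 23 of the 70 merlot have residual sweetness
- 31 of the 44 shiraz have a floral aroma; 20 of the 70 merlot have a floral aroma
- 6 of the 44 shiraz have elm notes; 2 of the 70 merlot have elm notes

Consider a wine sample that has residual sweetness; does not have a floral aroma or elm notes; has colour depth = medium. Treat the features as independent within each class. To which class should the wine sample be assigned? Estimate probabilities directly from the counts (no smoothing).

merlot

shiraz: (44/114) × (7/44) × (32/44) × (13/44) × (38/44) ≈ 0.0113949
merlot: (70/114) × (21/70) × (23/70) × (50/70) × (68/70) ≈ 0.0419979
Highest score → merlot.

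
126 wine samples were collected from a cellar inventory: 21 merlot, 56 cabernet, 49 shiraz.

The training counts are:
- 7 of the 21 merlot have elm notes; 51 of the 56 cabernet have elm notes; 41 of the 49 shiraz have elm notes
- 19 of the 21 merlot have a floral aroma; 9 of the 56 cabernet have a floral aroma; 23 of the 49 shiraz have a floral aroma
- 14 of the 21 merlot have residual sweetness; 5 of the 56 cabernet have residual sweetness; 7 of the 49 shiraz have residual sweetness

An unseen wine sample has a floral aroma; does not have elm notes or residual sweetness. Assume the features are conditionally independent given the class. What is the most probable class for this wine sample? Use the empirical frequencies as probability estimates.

merlot

merlot: (21/126) × (14/21) × (19/21) × (7/21) ≈ 0.0335097
cabernet: (56/126) × (5/56) × (9/56) × (51/56) ≈ 0.00580813
shiraz: (49/126) × (8/49) × (23/49) × (42/49) ≈ 0.0255449
Highest score → merlot.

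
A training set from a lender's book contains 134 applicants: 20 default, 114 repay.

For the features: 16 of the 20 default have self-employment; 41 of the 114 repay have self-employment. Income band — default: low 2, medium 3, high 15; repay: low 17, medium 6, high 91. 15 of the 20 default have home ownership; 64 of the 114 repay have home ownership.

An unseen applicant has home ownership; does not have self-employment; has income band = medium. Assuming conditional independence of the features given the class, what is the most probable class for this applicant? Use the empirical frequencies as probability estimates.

default: (20/134) × (4/20) × (3/20) × (15/20) ≈ 0.00335821
repay: (114/134) × (73/114) × (6/114) × (64/114) ≈ 0.0160968
Highest score → repay.

repay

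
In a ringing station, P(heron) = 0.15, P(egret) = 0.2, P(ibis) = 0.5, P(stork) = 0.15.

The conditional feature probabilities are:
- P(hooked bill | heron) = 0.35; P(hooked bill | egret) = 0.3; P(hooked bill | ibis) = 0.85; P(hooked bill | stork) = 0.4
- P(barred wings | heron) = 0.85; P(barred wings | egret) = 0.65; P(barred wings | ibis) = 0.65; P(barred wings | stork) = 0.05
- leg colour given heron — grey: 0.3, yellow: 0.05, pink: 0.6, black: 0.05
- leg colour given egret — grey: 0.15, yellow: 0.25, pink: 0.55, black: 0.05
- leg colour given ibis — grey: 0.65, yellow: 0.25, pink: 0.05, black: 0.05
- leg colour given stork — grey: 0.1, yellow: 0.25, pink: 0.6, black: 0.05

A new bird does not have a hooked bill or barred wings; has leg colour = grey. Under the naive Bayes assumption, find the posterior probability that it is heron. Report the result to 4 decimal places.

heron: 0.15 × (1−0.35) × (1−0.85) × 0.3 = 0.0043875
egret: 0.2 × (1−0.3) × (1−0.65) × 0.15 = 0.00735
ibis: 0.5 × (1−0.85) × (1−0.65) × 0.65 = 0.0170625
stork: 0.15 × (1−0.4) × (1−0.05) × 0.1 = 0.00855
P(heron | x) = 0.0043875 / 0.03735 ≈ 0.1175

0.1175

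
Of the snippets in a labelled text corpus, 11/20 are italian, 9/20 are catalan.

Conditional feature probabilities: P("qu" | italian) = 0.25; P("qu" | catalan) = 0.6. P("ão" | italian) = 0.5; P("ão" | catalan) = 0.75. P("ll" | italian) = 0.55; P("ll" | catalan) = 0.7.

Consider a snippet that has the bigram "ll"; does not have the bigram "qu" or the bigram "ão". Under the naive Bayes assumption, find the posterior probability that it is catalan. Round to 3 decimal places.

0.217

italian: 0.55 × (1−0.25) × (1−0.5) × 0.55 = 0.1134375
catalan: 0.45 × (1−0.6) × (1−0.75) × 0.7 = 0.0315
P(catalan | x) = 0.0315 / 0.1449375 ≈ 0.217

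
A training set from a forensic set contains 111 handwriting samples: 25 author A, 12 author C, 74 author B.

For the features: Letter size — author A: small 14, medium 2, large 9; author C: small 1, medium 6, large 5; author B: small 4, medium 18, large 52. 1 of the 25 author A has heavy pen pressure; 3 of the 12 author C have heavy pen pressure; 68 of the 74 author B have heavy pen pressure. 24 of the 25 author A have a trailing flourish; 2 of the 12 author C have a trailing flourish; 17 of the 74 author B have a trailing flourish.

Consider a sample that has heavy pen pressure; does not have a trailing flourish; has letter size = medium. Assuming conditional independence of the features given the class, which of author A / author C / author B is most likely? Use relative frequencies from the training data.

author A: (25/111) × (2/25) × (1/25) × (1/25) ≈ 0.0000288288
author C: (12/111) × (6/12) × (3/12) × (10/12) ≈ 0.0112613
author B: (74/111) × (18/74) × (68/74) × (57/74) ≈ 0.114781
Highest score → author B.

author B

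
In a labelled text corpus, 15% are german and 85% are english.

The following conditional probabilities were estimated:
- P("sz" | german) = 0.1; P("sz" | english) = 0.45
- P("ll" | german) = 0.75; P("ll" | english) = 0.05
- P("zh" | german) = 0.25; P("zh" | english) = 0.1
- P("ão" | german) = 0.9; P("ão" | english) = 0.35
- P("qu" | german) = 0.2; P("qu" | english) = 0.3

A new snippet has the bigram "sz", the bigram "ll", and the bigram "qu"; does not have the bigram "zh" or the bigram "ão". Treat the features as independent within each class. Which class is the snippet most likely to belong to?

english

german: 0.15 × 0.1 × 0.75 × (1−0.25) × (1−0.9) × 0.2 = 0.00016875
english: 0.85 × 0.45 × 0.05 × (1−0.1) × (1−0.35) × 0.3 = 0.0033564375
Highest score → english.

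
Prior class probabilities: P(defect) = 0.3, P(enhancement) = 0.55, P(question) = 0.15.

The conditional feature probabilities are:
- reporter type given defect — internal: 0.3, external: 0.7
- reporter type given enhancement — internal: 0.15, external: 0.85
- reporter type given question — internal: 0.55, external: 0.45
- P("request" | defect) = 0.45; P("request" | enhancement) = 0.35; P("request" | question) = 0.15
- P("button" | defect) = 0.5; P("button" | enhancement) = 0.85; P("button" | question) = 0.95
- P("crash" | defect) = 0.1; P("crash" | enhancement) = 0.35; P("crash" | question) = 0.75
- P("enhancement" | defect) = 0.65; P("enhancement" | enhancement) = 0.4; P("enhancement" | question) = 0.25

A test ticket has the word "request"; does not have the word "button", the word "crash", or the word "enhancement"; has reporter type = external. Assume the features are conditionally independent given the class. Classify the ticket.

defect

defect: 0.3 × 0.7 × 0.45 × (1−0.5) × (1−0.1) × (1−0.65) = 0.01488375
enhancement: 0.55 × 0.85 × 0.35 × (1−0.85) × (1−0.35) × (1−0.4) = 0.0095720625
question: 0.15 × 0.45 × 0.15 × (1−0.95) × (1−0.75) × (1−0.25) = 0.000094921875
Highest score → defect.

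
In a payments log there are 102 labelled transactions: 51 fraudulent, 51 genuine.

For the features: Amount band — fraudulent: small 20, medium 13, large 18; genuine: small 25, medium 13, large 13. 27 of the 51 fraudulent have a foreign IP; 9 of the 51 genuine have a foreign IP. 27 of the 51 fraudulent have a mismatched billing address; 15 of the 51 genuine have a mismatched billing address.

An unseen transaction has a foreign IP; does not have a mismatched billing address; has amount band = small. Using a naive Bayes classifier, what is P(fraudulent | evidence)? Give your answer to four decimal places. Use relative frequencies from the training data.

0.6154

fraudulent: (51/102) × (20/51) × (27/51) × (24/51) ≈ 0.04885
genuine: (51/102) × (25/51) × (9/51) × (36/51) ≈ 0.0305312
P(fraudulent | x) = 0.04885 / 0.0793812 ≈ 0.6154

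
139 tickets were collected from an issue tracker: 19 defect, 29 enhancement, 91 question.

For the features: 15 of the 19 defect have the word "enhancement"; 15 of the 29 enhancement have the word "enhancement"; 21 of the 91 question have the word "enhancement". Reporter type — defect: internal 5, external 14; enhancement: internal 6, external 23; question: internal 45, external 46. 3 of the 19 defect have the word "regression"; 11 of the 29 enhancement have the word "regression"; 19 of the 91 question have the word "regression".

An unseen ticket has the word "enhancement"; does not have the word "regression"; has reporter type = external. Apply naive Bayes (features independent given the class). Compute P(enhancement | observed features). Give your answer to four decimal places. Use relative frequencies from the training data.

0.2943

defect: (19/139) × (15/19) × (14/19) × (16/19) ≈ 0.0669603
enhancement: (29/139) × (15/29) × (23/29) × (18/29) ≈ 0.0531228
question: (91/139) × (21/91) × (46/91) × (72/91) ≈ 0.0604244
P(enhancement | x) = 0.0531228 / 0.1805075 ≈ 0.2943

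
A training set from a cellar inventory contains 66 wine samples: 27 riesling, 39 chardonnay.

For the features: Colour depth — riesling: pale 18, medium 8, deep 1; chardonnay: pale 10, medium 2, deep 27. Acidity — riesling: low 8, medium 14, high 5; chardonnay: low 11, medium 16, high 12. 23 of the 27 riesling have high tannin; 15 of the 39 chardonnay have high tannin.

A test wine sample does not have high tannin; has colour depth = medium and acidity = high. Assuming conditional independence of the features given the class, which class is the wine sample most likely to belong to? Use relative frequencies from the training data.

chardonnay

riesling: (27/66) × (8/27) × (5/27) × (4/27) ≈ 0.00332544
chardonnay: (39/66) × (2/39) × (12/39) × (24/39) ≈ 0.00573785
Highest score → chardonnay.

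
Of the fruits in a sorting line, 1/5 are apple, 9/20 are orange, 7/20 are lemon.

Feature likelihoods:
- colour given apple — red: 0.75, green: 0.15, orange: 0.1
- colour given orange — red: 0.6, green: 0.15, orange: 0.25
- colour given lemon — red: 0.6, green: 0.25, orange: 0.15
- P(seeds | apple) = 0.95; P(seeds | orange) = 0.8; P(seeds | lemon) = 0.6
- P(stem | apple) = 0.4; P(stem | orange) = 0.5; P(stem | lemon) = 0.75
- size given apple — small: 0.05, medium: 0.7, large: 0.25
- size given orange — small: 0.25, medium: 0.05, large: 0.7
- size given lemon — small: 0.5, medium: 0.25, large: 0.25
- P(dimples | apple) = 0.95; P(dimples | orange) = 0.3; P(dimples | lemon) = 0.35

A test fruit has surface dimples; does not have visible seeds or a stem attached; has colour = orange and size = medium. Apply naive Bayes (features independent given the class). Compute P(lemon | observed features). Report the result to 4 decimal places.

0.4472

apple: 0.2 × 0.1 × (1−0.95) × (1−0.4) × 0.7 × 0.95 = 0.000399
orange: 0.45 × 0.25 × (1−0.8) × (1−0.5) × 0.05 × 0.3 = 0.00016875
lemon: 0.35 × 0.15 × (1−0.6) × (1−0.75) × 0.25 × 0.35 = 0.000459375
P(lemon | x) = 0.000459375 / 0.001027125 ≈ 0.4472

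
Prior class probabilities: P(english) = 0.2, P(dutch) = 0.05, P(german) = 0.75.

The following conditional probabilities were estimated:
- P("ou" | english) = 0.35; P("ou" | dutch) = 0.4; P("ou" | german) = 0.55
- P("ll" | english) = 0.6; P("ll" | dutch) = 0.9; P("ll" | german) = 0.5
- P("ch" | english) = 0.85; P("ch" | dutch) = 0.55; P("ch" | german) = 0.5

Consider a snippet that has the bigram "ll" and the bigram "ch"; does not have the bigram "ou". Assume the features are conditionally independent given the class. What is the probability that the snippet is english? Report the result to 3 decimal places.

english: 0.2 × (1−0.35) × 0.6 × 0.85 = 0.0663
dutch: 0.05 × (1−0.4) × 0.9 × 0.55 = 0.01485
german: 0.75 × (1−0.55) × 0.5 × 0.5 = 0.084375
P(english | x) = 0.0663 / 0.165525 ≈ 0.401

0.401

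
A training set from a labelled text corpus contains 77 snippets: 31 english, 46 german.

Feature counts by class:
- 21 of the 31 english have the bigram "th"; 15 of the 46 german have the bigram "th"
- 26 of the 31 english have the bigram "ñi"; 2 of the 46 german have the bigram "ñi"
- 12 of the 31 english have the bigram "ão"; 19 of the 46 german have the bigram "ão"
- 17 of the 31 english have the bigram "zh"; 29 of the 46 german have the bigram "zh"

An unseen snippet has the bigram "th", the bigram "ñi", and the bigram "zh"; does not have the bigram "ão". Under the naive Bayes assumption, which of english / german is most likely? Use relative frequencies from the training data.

english: (31/77) × (21/31) × (26/31) × (19/31) × (17/31) ≈ 0.0768811
german: (46/77) × (15/46) × (2/46) × (27/46) × (29/46) ≈ 0.00313414
Highest score → english.

english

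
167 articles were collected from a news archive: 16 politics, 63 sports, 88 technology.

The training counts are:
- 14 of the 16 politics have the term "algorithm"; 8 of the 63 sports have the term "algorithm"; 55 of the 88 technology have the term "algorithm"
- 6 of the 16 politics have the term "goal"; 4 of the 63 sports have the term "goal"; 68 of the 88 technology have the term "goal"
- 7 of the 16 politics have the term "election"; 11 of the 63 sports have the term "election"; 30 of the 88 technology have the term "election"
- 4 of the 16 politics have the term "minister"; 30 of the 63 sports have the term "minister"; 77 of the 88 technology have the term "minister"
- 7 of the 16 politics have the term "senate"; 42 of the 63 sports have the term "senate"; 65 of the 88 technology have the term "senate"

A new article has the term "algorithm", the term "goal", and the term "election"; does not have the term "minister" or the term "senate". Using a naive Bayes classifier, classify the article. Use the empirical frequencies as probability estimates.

politics

politics: (16/167) × (14/16) × (6/16) × (7/16) × (12/16) × (9/16) ≈ 0.00580236
sports: (63/167) × (8/63) × (4/63) × (11/63) × (33/63) × (21/63) ≈ 0.0000927251
technology: (88/167) × (55/88) × (68/88) × (30/88) × (11/88) × (23/88) ≈ 0.00283443
Highest score → politics.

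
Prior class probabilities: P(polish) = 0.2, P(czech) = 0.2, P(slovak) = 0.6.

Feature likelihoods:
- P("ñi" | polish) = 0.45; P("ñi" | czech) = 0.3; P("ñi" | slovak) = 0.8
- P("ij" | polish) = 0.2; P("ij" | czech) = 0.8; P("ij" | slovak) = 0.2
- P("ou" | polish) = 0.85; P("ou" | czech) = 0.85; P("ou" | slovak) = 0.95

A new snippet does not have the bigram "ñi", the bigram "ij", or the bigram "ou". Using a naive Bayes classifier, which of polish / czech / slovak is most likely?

polish: 0.2 × (1−0.45) × (1−0.2) × (1−0.85) = 0.0132
czech: 0.2 × (1−0.3) × (1−0.8) × (1−0.85) = 0.0042
slovak: 0.6 × (1−0.8) × (1−0.2) × (1−0.95) = 0.0048
Highest score → polish.

polish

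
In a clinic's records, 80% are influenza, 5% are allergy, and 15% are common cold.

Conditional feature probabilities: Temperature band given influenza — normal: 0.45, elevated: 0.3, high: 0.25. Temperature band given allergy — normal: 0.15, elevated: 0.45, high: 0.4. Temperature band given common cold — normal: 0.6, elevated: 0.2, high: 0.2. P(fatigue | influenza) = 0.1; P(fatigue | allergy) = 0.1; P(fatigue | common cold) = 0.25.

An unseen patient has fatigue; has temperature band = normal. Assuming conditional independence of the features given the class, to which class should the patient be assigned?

influenza: 0.8 × 0.45 × 0.1 = 0.036
allergy: 0.05 × 0.15 × 0.1 = 0.00075
common cold: 0.15 × 0.6 × 0.25 = 0.0225
Highest score → influenza.

influenza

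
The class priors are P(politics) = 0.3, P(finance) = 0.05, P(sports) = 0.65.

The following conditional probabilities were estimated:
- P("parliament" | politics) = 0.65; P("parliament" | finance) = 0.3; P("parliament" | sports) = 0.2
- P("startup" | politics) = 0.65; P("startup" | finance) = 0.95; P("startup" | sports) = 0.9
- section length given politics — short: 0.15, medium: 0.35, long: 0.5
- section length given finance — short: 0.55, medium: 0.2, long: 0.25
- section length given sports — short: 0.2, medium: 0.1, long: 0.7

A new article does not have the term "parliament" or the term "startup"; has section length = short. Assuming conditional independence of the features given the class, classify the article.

politics: 0.3 × (1−0.65) × (1−0.65) × 0.15 = 0.0055125
finance: 0.05 × (1−0.3) × (1−0.95) × 0.55 = 0.0009625
sports: 0.65 × (1−0.2) × (1−0.9) × 0.2 = 0.0104
Highest score → sports.

sports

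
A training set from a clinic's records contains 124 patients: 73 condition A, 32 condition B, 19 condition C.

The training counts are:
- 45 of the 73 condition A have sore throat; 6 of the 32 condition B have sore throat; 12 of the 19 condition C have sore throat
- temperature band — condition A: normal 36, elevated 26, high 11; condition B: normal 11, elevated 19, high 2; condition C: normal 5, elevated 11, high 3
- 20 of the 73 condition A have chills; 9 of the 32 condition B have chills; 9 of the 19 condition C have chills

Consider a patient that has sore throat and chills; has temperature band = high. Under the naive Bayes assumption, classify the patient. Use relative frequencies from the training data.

condition A

condition A: (73/124) × (45/73) × (11/73) × (20/73) ≈ 0.0149819
condition B: (32/124) × (6/32) × (2/32) × (9/32) ≈ 0.000850554
condition C: (19/124) × (12/19) × (3/19) × (9/19) ≈ 0.00723796
Highest score → condition A.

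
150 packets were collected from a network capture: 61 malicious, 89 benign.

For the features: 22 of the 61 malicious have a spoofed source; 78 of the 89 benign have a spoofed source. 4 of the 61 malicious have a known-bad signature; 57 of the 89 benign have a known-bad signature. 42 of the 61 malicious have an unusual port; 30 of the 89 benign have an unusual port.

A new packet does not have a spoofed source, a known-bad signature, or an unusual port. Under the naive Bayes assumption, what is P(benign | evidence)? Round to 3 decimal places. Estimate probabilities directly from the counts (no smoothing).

malicious: (61/150) × (39/61) × (57/61) × (19/61) ≈ 0.0756732
benign: (89/150) × (11/89) × (32/89) × (59/89) ≈ 0.0174793
P(benign | x) = 0.0174793 / 0.0931525 ≈ 0.188

0.188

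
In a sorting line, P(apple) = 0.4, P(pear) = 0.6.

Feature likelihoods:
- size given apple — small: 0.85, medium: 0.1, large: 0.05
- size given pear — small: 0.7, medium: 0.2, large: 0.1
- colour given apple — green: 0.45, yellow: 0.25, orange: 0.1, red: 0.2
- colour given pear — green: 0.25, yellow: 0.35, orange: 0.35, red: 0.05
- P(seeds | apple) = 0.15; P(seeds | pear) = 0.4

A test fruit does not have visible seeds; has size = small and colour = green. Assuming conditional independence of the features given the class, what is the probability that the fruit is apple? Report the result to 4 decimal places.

apple: 0.4 × 0.85 × 0.45 × (1−0.15) = 0.13005
pear: 0.6 × 0.7 × 0.25 × (1−0.4) = 0.063
P(apple | x) = 0.13005 / 0.19305 ≈ 0.6737

0.6737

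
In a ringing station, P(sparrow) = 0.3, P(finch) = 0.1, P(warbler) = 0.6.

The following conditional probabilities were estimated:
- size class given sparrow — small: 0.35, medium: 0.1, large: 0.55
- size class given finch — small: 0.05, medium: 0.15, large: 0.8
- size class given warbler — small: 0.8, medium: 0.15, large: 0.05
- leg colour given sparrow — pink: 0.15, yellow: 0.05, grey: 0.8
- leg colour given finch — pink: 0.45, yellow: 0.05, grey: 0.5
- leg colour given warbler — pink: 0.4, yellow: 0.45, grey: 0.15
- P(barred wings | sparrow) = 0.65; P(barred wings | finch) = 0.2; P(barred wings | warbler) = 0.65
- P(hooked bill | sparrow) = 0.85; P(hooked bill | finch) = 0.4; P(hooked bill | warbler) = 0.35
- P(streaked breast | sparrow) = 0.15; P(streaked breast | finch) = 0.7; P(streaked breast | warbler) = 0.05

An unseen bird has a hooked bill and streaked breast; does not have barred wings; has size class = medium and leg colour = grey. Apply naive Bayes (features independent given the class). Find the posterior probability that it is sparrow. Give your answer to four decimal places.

sparrow: 0.3 × 0.1 × 0.8 × (1−0.65) × 0.85 × 0.15 = 0.001071
finch: 0.1 × 0.15 × 0.5 × (1−0.2) × 0.4 × 0.7 = 0.00168
warbler: 0.6 × 0.15 × 0.15 × (1−0.65) × 0.35 × 0.05 = 0.0000826875
P(sparrow | x) = 0.001071 / 0.0028336875 ≈ 0.3780

0.3780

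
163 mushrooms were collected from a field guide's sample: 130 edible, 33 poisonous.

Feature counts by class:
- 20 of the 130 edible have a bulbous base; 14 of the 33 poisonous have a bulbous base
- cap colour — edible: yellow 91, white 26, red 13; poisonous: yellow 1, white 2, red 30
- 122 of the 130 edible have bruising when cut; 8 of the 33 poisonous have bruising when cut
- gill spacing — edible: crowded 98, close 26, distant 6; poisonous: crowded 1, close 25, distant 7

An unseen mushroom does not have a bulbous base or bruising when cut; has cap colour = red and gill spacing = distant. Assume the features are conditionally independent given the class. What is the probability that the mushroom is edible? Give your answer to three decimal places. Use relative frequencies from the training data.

edible: (130/163) × (110/130) × (13/130) × (8/130) × (6/130) ≈ 0.000191672
poisonous: (33/163) × (19/33) × (30/33) × (25/33) × (7/33) ≈ 0.0170288
P(edible | x) = 0.000191672 / 0.017220472 ≈ 0.011

0.011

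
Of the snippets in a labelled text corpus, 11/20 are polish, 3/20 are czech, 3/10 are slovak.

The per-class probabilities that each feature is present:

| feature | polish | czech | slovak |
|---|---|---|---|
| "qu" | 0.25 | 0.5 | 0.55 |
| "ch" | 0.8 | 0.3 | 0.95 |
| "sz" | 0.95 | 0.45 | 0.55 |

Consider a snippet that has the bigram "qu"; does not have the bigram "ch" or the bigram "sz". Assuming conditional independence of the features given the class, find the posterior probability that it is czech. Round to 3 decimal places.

polish: 0.55 × 0.25 × (1−0.8) × (1−0.95) = 0.001375
czech: 0.15 × 0.5 × (1−0.3) × (1−0.45) = 0.028875
slovak: 0.3 × 0.55 × (1−0.95) × (1−0.55) = 0.0037125
P(czech | x) = 0.028875 / 0.0339625 ≈ 0.850

0.850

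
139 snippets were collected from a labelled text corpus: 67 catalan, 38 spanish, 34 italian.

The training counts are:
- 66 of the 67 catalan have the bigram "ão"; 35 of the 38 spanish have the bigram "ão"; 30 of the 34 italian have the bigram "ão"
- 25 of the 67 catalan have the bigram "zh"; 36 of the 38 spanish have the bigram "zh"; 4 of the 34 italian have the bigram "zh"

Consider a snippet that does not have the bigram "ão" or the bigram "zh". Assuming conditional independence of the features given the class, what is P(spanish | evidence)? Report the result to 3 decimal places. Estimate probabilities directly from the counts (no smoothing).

0.037

catalan: (67/139) × (1/67) × (42/67) ≈ 0.00450982
spanish: (38/139) × (3/38) × (2/38) ≈ 0.00113593
italian: (34/139) × (4/34) × (30/34) ≈ 0.0253915
P(spanish | x) = 0.00113593 / 0.03103725 ≈ 0.037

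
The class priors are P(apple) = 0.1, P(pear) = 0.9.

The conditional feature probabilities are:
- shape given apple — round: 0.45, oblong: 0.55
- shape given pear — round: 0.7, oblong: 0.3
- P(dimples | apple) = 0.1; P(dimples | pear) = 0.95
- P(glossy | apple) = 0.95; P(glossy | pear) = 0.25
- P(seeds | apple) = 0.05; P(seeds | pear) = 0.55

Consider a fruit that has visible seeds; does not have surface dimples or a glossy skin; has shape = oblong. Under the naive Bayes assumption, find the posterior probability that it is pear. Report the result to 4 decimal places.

0.9783

apple: 0.1 × 0.55 × (1−0.1) × (1−0.95) × 0.05 = 0.00012375
pear: 0.9 × 0.3 × (1−0.95) × (1−0.25) × 0.55 = 0.00556875
P(pear | x) = 0.00556875 / 0.0056925 ≈ 0.9783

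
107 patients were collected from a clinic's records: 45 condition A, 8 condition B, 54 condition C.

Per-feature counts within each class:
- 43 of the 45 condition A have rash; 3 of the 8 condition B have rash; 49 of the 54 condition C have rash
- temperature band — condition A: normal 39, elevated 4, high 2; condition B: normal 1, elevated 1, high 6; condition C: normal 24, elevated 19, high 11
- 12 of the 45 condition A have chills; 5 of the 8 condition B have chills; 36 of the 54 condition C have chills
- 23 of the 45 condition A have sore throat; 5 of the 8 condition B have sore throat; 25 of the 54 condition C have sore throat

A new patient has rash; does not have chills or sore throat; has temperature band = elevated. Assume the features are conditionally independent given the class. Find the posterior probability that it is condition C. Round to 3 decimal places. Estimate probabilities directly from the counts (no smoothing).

0.684

condition A: (45/107) × (43/45) × (4/45) × (33/45) × (22/45) ≈ 0.0128069
condition B: (8/107) × (3/8) × (1/8) × (3/8) × (3/8) ≈ 0.000492845
condition C: (54/107) × (49/54) × (19/54) × (18/54) × (29/54) ≈ 0.028844
P(condition C | x) = 0.028844 / 0.042143745 ≈ 0.684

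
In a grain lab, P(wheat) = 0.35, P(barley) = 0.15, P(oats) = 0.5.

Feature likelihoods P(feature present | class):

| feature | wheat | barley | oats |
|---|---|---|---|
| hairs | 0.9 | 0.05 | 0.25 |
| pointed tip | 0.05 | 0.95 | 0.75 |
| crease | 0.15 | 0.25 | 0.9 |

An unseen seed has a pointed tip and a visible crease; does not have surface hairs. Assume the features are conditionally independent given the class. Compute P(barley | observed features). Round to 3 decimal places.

wheat: 0.35 × (1−0.9) × 0.05 × 0.15 = 0.0002625
barley: 0.15 × (1−0.05) × 0.95 × 0.25 = 0.03384375
oats: 0.5 × (1−0.25) × 0.75 × 0.9 = 0.253125
P(barley | x) = 0.03384375 / 0.28723125 ≈ 0.118

0.118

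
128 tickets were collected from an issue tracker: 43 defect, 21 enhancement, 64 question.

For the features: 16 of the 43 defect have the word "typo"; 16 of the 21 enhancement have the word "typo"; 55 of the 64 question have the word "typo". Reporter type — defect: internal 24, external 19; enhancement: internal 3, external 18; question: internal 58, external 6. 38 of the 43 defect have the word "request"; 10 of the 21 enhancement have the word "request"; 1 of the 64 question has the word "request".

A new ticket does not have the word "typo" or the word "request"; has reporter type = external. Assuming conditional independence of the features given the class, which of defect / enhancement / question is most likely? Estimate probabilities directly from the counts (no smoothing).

defect: (43/128) × (27/43) × (19/43) × (5/43) ≈ 0.0108378
enhancement: (21/128) × (5/21) × (18/21) × (11/21) ≈ 0.0175383
question: (64/128) × (9/64) × (6/64) × (63/64) = 0.006488800048828125
Highest score → enhancement.

enhancement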